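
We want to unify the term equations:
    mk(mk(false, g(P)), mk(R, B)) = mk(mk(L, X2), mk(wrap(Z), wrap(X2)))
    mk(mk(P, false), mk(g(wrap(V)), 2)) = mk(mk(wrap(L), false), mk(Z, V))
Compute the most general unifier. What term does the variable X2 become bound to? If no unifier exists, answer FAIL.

g(wrap(false))

Decompose mk/2: mk(false, g(P)) = mk(L, X2),  mk(R, B) = mk(wrap(Z), wrap(X2)).
Decompose mk/2: false = L,  g(P) = X2.
Bind L := false; substituting into the one remaining equation that mentions L gives: mk(mk(P, false), mk(g(wrap(V)), 2)) = mk(mk(wrap(false), false), mk(Z, V)).
Bind X2 := g(P); substituting into the one remaining equation that mentions X2 gives: mk(R, B) = mk(wrap(Z), wrap(g(P))).
Decompose mk/2: R = wrap(Z),  B = wrap(g(P)).
Bind R := wrap(Z); no other remaining equation mentions R.
Bind B := wrap(g(P)); no other remaining equation mentions B.
Decompose mk/2: mk(P, false) = mk(wrap(false), false),  mk(g(wrap(V)), 2) = mk(Z, V).
Decompose mk/2: P = wrap(false),  false = false.
Bind P := wrap(false); no other remaining equation mentions P. Substituting into the earlier bindings gives X2 := g(wrap(false)), B := wrap(g(wrap(false))).
Delete trivial equation false = false.
Decompose mk/2: g(wrap(V)) = Z,  2 = V.
Bind Z := g(wrap(V)); no other remaining equation mentions Z. Substituting into the earlier binding gives R := wrap(g(wrap(V))).
Bind V := 2. Substituting into the earlier bindings gives R := wrap(g(wrap(2))), Z := g(wrap(2)).
MGU = { L := false, X2 := g(wrap(false)), R := wrap(g(wrap(2))), B := wrap(g(wrap(false))), P := wrap(false), Z := g(wrap(2)), V := 2 }, so X2 := g(wrap(false)).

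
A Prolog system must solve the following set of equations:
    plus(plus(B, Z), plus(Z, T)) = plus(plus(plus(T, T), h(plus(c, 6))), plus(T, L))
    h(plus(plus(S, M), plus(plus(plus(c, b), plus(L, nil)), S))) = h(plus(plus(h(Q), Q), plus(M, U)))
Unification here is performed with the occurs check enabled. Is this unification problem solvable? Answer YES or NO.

Decompose plus/2: plus(B, Z) = plus(plus(T, T), h(plus(c, 6))),  plus(Z, T) = plus(T, L).
Decompose plus/2: B = plus(T, T),  Z = h(plus(c, 6)).
Bind B := plus(T, T); no other remaining equation mentions B.
Bind Z := h(plus(c, 6)); substituting into the one remaining equation that mentions Z gives: plus(h(plus(c, 6)), T) = plus(T, L).
Decompose plus/2: h(plus(c, 6)) = T,  T = L.
Bind T := h(plus(c, 6)); substituting into the one remaining equation that mentions T gives: h(plus(c, 6)) = L. Substituting into the earlier binding gives B := plus(h(plus(c, 6)), h(plus(c, 6))).
Bind L := h(plus(c, 6)); substituting into the remaining equation gives: h(plus(plus(S, M), plus(plus(plus(c, b), plus(h(plus(c, 6)), nil)), S))) = h(plus(plus(h(Q), Q), plus(M, U))).
Decompose h/1: plus(plus(S, M), plus(plus(plus(c, b), plus(h(plus(c, 6)), nil)), S)) = plus(plus(h(Q), Q), plus(M, U)).
Decompose plus/2: plus(S, M) = plus(h(Q), Q),  plus(plus(plus(c, b), plus(h(plus(c, 6)), nil)), S) = plus(M, U).
Decompose plus/2: S = h(Q),  M = Q.
Bind S := h(Q); substituting into the one remaining equation that mentions S gives: plus(plus(plus(c, b), plus(h(plus(c, 6)), nil)), h(Q)) = plus(M, U).
Bind M := Q; substituting into the remaining equation gives: plus(plus(plus(c, b), plus(h(plus(c, 6)), nil)), h(Q)) = plus(Q, U).
Decompose plus/2: plus(plus(c, b), plus(h(plus(c, 6)), nil)) = Q,  h(Q) = U.
Bind Q := plus(plus(c, b), plus(h(plus(c, 6)), nil)); substituting into the remaining equation gives: h(plus(plus(c, b), plus(h(plus(c, 6)), nil))) = U. Substituting into the earlier bindings gives S := h(plus(plus(c, b), plus(h(plus(c, 6)), nil))), M := plus(plus(c, b), plus(h(plus(c, 6)), nil)).
Bind U := h(plus(plus(c, b), plus(h(plus(c, 6)), nil))).
No equations remain and no clash or occurs-check failure arose, so a unifier exists.

YES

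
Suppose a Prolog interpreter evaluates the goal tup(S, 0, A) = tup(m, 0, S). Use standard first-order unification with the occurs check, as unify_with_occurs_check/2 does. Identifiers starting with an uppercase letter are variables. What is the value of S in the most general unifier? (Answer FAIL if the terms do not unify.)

Decompose tup/3: S = m,  0 = 0,  A = S.
Bind S := m; substituting into the one remaining equation that mentions S gives: A = m.
Delete trivial equation 0 = 0.
Bind A := m.
MGU = { S ↦ m, A ↦ m }, so S ↦ m.

m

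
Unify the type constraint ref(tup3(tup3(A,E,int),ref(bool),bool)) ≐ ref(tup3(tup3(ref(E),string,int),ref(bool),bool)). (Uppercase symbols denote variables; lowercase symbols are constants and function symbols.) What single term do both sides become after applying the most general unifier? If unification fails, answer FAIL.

ref(tup3(tup3(ref(string),string,int),ref(bool),bool))

Decompose ref/1: tup3(tup3(A,E,int),ref(bool),bool) ≐ tup3(tup3(ref(E),string,int),ref(bool),bool).
Decompose tup3/3: tup3(A,E,int) ≐ tup3(ref(E),string,int),  ref(bool) ≐ ref(bool),  bool ≐ bool.
Decompose tup3/3: A ≐ ref(E),  E ≐ string,  int ≐ int.
Bind A := ref(E); no other remaining equation mentions A.
Bind E := string; no other remaining equation mentions E. Substituting into the earlier binding gives A := ref(string).
Delete trivial equation int ≐ int.
Delete trivial equation ref(bool) ≐ ref(bool).
Delete trivial equation bool ≐ bool.
Applying the MGU to either side gives ref(tup3(tup3(ref(string),string,int),ref(bool),bool)).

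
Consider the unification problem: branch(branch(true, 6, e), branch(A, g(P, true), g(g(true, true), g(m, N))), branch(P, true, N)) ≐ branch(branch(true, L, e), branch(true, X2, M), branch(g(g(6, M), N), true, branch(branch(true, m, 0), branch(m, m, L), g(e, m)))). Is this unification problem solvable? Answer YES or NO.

Decompose branch/3: branch(true, 6, e) ≐ branch(true, L, e),  branch(A, g(P, true), g(g(true, true), g(m, N))) ≐ branch(true, X2, M),  branch(P, true, N) ≐ branch(g(g(6, M), N), true, branch(branch(true, m, 0), branch(m, m, L), g(e, m))).
Decompose branch/3: true ≐ true,  6 ≐ L,  e ≐ e.
Delete trivial equation true ≐ true.
Bind L := 6; substituting into the one remaining equation that mentions L gives: branch(P, true, N) ≐ branch(g(g(6, M), N), true, branch(branch(true, m, 0), branch(m, m, 6), g(e, m))).
Delete trivial equation e ≐ e.
Decompose branch/3: A ≐ true,  g(P, true) ≐ X2,  g(g(true, true), g(m, N)) ≐ M.
Bind A := true; no other remaining equation mentions A.
Bind X2 := g(P, true); no other remaining equation mentions X2.
Bind M := g(g(true, true), g(m, N)); substituting into the remaining equation gives: branch(P, true, N) ≐ branch(g(g(6, g(g(true, true), g(m, N))), N), true, branch(branch(true, m, 0), branch(m, m, 6), g(e, m))).
Decompose branch/3: P ≐ g(g(6, g(g(true, true), g(m, N))), N),  true ≐ true,  N ≐ branch(branch(true, m, 0), branch(m, m, 6), g(e, m)).
Bind P := g(g(6, g(g(true, true), g(m, N))), N); no other remaining equation mentions P. Substituting into the earlier binding gives X2 := g(g(g(6, g(g(true, true), g(m, N))), N), true).
Delete trivial equation true ≐ true.
Bind N := branch(branch(true, m, 0), branch(m, m, 6), g(e, m)). Substituting into the earlier bindings gives X2 := g(g(g(6, g(g(true, true), g(m, branch(branch(true, m, 0), branch(m, m, 6), g(e, m))))), branch(branch(true, m, 0), branch(m, m, 6), g(e, m))), true), M := g(g(true, true), g(m, branch(branch(true, m, 0), branch(m, m, 6), g(e, m)))), P := g(g(6, g(g(true, true), g(m, branch(branch(true, m, 0), branch(m, m, 6), g(e, m))))), branch(branch(true, m, 0), branch(m, m, 6), g(e, m))).
No equations remain and no clash or occurs-check failure arose, so a unifier exists.

YES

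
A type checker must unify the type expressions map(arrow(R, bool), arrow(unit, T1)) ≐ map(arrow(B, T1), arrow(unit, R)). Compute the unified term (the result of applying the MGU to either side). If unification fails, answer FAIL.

Decompose map/2: arrow(R, bool) ≐ arrow(B, T1),  arrow(unit, T1) ≐ arrow(unit, R).
Decompose arrow/2: R ≐ B,  bool ≐ T1.
Bind R := B; substituting into the one remaining equation that mentions R gives: arrow(unit, T1) ≐ arrow(unit, B).
Bind T1 := bool; substituting into the remaining equation gives: arrow(unit, bool) ≐ arrow(unit, B).
Decompose arrow/2: unit ≐ unit,  bool ≐ B.
Delete trivial equation unit ≐ unit.
Bind B := bool. Substituting into the earlier binding gives R := bool.
Applying the MGU to either side gives map(arrow(bool, bool), arrow(unit, bool)).

map(arrow(bool, bool), arrow(unit, bool))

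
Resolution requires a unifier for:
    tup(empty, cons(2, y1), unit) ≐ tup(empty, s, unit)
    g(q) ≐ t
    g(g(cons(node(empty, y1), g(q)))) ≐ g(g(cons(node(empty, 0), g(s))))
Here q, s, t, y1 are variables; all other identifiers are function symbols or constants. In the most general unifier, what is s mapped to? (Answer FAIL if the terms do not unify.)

cons(2, 0)

Decompose tup/3: empty ≐ empty,  cons(2, y1) ≐ s,  unit ≐ unit.
Delete trivial equation empty ≐ empty.
Bind s := cons(2, y1); substituting into the one remaining equation that mentions s gives: g(g(cons(node(empty, y1), g(q)))) ≐ g(g(cons(node(empty, 0), g(cons(2, y1))))).
Delete trivial equation unit ≐ unit.
Bind t := g(q); no other remaining equation mentions t.
Decompose g/1: g(cons(node(empty, y1), g(q))) ≐ g(cons(node(empty, 0), g(cons(2, y1)))).
Decompose g/1: cons(node(empty, y1), g(q)) ≐ cons(node(empty, 0), g(cons(2, y1))).
Decompose cons/2: node(empty, y1) ≐ node(empty, 0),  g(q) ≐ g(cons(2, y1)).
Decompose node/2: empty ≐ empty,  y1 ≐ 0.
Delete trivial equation empty ≐ empty.
Bind y1 := 0; substituting into the remaining equation gives: g(q) ≐ g(cons(2, 0)). Substituting into the earlier binding gives s := cons(2, 0).
Decompose g/1: q ≐ cons(2, 0).
Bind q := cons(2, 0). Substituting into the earlier binding gives t := g(cons(2, 0)).
MGU = { s := cons(2, 0), t := g(cons(2, 0)), y1 := 0, q := cons(2, 0) }, so s := cons(2, 0).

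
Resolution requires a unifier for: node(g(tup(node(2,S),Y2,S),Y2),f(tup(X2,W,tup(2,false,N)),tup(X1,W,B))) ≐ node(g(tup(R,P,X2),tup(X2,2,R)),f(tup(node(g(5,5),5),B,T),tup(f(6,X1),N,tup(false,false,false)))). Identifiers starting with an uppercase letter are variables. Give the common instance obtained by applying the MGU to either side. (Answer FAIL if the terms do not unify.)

Decompose node/2: g(tup(node(2,S),Y2,S),Y2) ≐ g(tup(R,P,X2),tup(X2,2,R)),  f(tup(X2,W,tup(2,false,N)),tup(X1,W,B)) ≐ f(tup(node(g(5,5),5),B,T),tup(f(6,X1),N,tup(false,false,false))).
Decompose g/2: tup(node(2,S),Y2,S) ≐ tup(R,P,X2),  Y2 ≐ tup(X2,2,R).
Decompose tup/3: node(2,S) ≐ R,  Y2 ≐ P,  S ≐ X2.
Bind R := node(2,S); substituting into the one remaining equation that mentions R gives: Y2 ≐ tup(X2,2,node(2,S)).
Bind Y2 := P; substituting into the one remaining equation that mentions Y2 gives: P ≐ tup(X2,2,node(2,S)).
Bind S := X2; substituting into the one remaining equation that mentions S gives: P ≐ tup(X2,2,node(2,X2)). Substituting into the earlier binding gives R := node(2,X2).
Bind P := tup(X2,2,node(2,X2)); no other remaining equation mentions P. Substituting into the earlier binding gives Y2 := tup(X2,2,node(2,X2)).
Decompose f/2: tup(X2,W,tup(2,false,N)) ≐ tup(node(g(5,5),5),B,T),  tup(X1,W,B) ≐ tup(f(6,X1),N,tup(false,false,false)).
Decompose tup/3: X2 ≐ node(g(5,5),5),  W ≐ B,  tup(2,false,N) ≐ T.
Bind X2 := node(g(5,5),5); no other remaining equation mentions X2. Substituting into the earlier bindings gives R := node(2,node(g(5,5),5)), Y2 := tup(node(g(5,5),5),2,node(2,node(g(5,5),5))), S := node(g(5,5),5), P := tup(node(g(5,5),5),2,node(2,node(g(5,5),5))).
Bind W := B; substituting into the one remaining equation that mentions W gives: tup(X1,B,B) ≐ tup(f(6,X1),N,tup(false,false,false)).
Bind T := tup(2,false,N); no other remaining equation mentions T.
Decompose tup/3: X1 ≐ f(6,X1),  B ≐ N,  B ≐ tup(false,false,false).
Occurs check fails: X1 occurs in f(6,X1); the equation X1 ≐ f(6,X1) has no finite solution.

FAIL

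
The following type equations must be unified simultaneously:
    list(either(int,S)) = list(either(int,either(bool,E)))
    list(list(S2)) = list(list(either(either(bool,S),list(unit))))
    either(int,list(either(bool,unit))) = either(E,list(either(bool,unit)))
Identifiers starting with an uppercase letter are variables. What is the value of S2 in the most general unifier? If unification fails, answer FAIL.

Decompose list/1: either(int,S) = either(int,either(bool,E)).
Decompose either/2: int = int,  S = either(bool,E).
Delete trivial equation int = int.
Bind S := either(bool,E); substituting into the one remaining equation that mentions S gives: list(list(S2)) = list(list(either(either(bool,either(bool,E)),list(unit)))).
Decompose list/1: list(S2) = list(either(either(bool,either(bool,E)),list(unit))).
Decompose list/1: S2 = either(either(bool,either(bool,E)),list(unit)).
Bind S2 := either(either(bool,either(bool,E)),list(unit)); no other remaining equation mentions S2.
Decompose either/2: int = E,  list(either(bool,unit)) = list(either(bool,unit)).
Bind E := int; no other remaining equation mentions E. Substituting into the earlier bindings gives S := either(bool,int), S2 := either(either(bool,either(bool,int)),list(unit)).
Delete trivial equation list(either(bool,unit)) = list(either(bool,unit)).
MGU = { S := either(bool,int), S2 := either(either(bool,either(bool,int)),list(unit)), E := int }, so S2 := either(either(bool,either(bool,int)),list(unit)).

either(either(bool,either(bool,int)),list(unit))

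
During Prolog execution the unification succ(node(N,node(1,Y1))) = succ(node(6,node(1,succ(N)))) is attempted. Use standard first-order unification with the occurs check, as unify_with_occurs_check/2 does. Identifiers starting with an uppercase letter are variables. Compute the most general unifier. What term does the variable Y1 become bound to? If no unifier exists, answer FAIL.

Decompose succ/1: node(N,node(1,Y1)) = node(6,node(1,succ(N))).
Decompose node/2: N = 6,  node(1,Y1) = node(1,succ(N)).
Bind N := 6; substituting into the remaining equation gives: node(1,Y1) = node(1,succ(6)).
Decompose node/2: 1 = 1,  Y1 = succ(6).
Delete trivial equation 1 = 1.
Bind Y1 := succ(6).
MGU = { N ↦ 6, Y1 ↦ succ(6) }, so Y1 ↦ succ(6).

succ(6)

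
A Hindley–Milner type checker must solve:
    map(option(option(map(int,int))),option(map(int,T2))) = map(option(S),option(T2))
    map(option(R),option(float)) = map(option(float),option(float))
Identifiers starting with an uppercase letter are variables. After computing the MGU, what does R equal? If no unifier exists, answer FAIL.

Decompose map/2: option(option(map(int,int))) = option(S),  option(map(int,T2)) = option(T2).
Decompose option/1: option(map(int,int)) = S.
Bind S := option(map(int,int)); no other remaining equation mentions S.
Decompose option/1: map(int,T2) = T2.
Occurs check fails: T2 occurs in map(int,T2); the equation T2 = map(int,T2) has no finite solution.

FAIL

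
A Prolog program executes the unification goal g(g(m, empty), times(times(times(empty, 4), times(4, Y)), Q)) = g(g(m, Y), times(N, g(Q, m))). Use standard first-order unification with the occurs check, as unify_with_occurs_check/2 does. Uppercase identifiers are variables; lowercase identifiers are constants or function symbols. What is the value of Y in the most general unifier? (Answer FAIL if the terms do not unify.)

Decompose g/2: g(m, empty) = g(m, Y),  times(times(times(empty, 4), times(4, Y)), Q) = times(N, g(Q, m)).
Decompose g/2: m = m,  empty = Y.
Delete trivial equation m = m.
Bind Y := empty; substituting into the remaining equation gives: times(times(times(empty, 4), times(4, empty)), Q) = times(N, g(Q, m)).
Decompose times/2: times(times(empty, 4), times(4, empty)) = N,  Q = g(Q, m).
Bind N := times(times(empty, 4), times(4, empty)); no other remaining equation mentions N.
Occurs check fails: Q occurs in g(Q, m); the equation Q = g(Q, m) has no finite solution.

FAIL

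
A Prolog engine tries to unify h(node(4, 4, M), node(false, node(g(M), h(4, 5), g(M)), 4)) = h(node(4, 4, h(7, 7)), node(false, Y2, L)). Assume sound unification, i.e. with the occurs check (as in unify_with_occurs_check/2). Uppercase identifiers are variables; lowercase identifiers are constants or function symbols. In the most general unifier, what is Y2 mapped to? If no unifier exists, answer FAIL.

node(g(h(7, 7)), h(4, 5), g(h(7, 7)))

Decompose h/2: node(4, 4, M) = node(4, 4, h(7, 7)),  node(false, node(g(M), h(4, 5), g(M)), 4) = node(false, Y2, L).
Decompose node/3: 4 = 4,  4 = 4,  M = h(7, 7).
Delete trivial equation 4 = 4.
Delete trivial equation 4 = 4.
Bind M := h(7, 7); substituting into the remaining equation gives: node(false, node(g(h(7, 7)), h(4, 5), g(h(7, 7))), 4) = node(false, Y2, L).
Decompose node/3: false = false,  node(g(h(7, 7)), h(4, 5), g(h(7, 7))) = Y2,  4 = L.
Delete trivial equation false = false.
Bind Y2 := node(g(h(7, 7)), h(4, 5), g(h(7, 7))); no other remaining equation mentions Y2.
Bind L := 4.
MGU = { M = h(7, 7), Y2 = node(g(h(7, 7)), h(4, 5), g(h(7, 7))), L = 4 }, so Y2 = node(g(h(7, 7)), h(4, 5), g(h(7, 7))).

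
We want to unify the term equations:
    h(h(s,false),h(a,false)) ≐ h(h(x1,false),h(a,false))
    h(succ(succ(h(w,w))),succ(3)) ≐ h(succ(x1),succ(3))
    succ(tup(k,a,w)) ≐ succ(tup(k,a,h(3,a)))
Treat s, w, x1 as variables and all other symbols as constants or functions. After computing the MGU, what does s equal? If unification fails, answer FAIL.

Decompose h/2: h(s,false) ≐ h(x1,false),  h(a,false) ≐ h(a,false).
Decompose h/2: s ≐ x1,  false ≐ false.
Bind s := x1; no other remaining equation mentions s.
Delete trivial equation false ≐ false.
Delete trivial equation h(a,false) ≐ h(a,false).
Decompose h/2: succ(succ(h(w,w))) ≐ succ(x1),  succ(3) ≐ succ(3).
Decompose succ/1: succ(h(w,w)) ≐ x1.
Bind x1 := succ(h(w,w)); no other remaining equation mentions x1. Substituting into the earlier binding gives s := succ(h(w,w)).
Delete trivial equation succ(3) ≐ succ(3).
Decompose succ/1: tup(k,a,w) ≐ tup(k,a,h(3,a)).
Decompose tup/3: k ≐ k,  a ≐ a,  w ≐ h(3,a).
Delete trivial equation k ≐ k.
Delete trivial equation a ≐ a.
Bind w := h(3,a). Substituting into the earlier bindings gives s := succ(h(h(3,a),h(3,a))), x1 := succ(h(h(3,a),h(3,a))).
MGU = { s := succ(h(h(3,a),h(3,a))), x1 := succ(h(h(3,a),h(3,a))), w := h(3,a) }, so s := succ(h(h(3,a),h(3,a))).

succ(h(h(3,a),h(3,a)))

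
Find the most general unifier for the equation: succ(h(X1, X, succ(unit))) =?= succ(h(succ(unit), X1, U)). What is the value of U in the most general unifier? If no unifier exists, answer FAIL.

succ(unit)

Decompose succ/1: h(X1, X, succ(unit)) =?= h(succ(unit), X1, U).
Decompose h/3: X1 =?= succ(unit),  X =?= X1,  succ(unit) =?= U.
Bind X1 := succ(unit); substituting into the one remaining equation that mentions X1 gives: X =?= succ(unit).
Bind X := succ(unit); no other remaining equation mentions X.
Bind U := succ(unit).
MGU = { X1 ↦ succ(unit), X ↦ succ(unit), U ↦ succ(unit) }, so U ↦ succ(unit).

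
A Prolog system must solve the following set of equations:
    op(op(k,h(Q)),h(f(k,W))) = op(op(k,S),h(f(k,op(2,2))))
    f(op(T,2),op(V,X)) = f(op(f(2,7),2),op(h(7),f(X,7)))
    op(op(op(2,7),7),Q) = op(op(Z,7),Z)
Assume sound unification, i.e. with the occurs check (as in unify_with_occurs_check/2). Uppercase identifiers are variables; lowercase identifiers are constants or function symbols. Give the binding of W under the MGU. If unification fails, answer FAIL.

Decompose op/2: op(k,h(Q)) = op(k,S),  h(f(k,W)) = h(f(k,op(2,2))).
Decompose op/2: k = k,  h(Q) = S.
Delete trivial equation k = k.
Bind S := h(Q); no other remaining equation mentions S.
Decompose h/1: f(k,W) = f(k,op(2,2)).
Decompose f/2: k = k,  W = op(2,2).
Delete trivial equation k = k.
Bind W := op(2,2); no other remaining equation mentions W.
Decompose f/2: op(T,2) = op(f(2,7),2),  op(V,X) = op(h(7),f(X,7)).
Decompose op/2: T = f(2,7),  2 = 2.
Bind T := f(2,7); no other remaining equation mentions T.
Delete trivial equation 2 = 2.
Decompose op/2: V = h(7),  X = f(X,7).
Bind V := h(7); no other remaining equation mentions V.
Occurs check fails: X occurs in f(X,7); the equation X = f(X,7) has no finite solution.

FAIL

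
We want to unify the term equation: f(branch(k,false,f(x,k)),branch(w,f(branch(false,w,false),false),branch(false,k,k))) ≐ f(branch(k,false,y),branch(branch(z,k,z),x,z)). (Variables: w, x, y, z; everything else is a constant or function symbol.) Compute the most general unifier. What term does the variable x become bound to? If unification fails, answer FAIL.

Decompose f/2: branch(k,false,f(x,k)) ≐ branch(k,false,y),  branch(w,f(branch(false,w,false),false),branch(false,k,k)) ≐ branch(branch(z,k,z),x,z).
Decompose branch/3: k ≐ k,  false ≐ false,  f(x,k) ≐ y.
Delete trivial equation k ≐ k.
Delete trivial equation false ≐ false.
Bind y := f(x,k); no other remaining equation mentions y.
Decompose branch/3: w ≐ branch(z,k,z),  f(branch(false,w,false),false) ≐ x,  branch(false,k,k) ≐ z.
Bind w := branch(z,k,z); substituting into the one remaining equation that mentions w gives: f(branch(false,branch(z,k,z),false),false) ≐ x.
Bind x := f(branch(false,branch(z,k,z),false),false); no other remaining equation mentions x. Substituting into the earlier binding gives y := f(f(branch(false,branch(z,k,z),false),false),k).
Bind z := branch(false,k,k). Substituting into the earlier bindings gives y := f(f(branch(false,branch(branch(false,k,k),k,branch(false,k,k)),false),false),k), w := branch(branch(false,k,k),k,branch(false,k,k)), x := f(branch(false,branch(branch(false,k,k),k,branch(false,k,k)),false),false).
MGU = { y -> f(f(branch(false,branch(branch(false,k,k),k,branch(false,k,k)),false),false),k), w -> branch(branch(false,k,k),k,branch(false,k,k)), x -> f(branch(false,branch(branch(false,k,k),k,branch(false,k,k)),false),false), z -> branch(false,k,k) }, so x -> f(branch(false,branch(branch(false,k,k),k,branch(false,k,k)),false),false).

f(branch(false,branch(branch(false,k,k),k,branch(false,k,k)),false),false)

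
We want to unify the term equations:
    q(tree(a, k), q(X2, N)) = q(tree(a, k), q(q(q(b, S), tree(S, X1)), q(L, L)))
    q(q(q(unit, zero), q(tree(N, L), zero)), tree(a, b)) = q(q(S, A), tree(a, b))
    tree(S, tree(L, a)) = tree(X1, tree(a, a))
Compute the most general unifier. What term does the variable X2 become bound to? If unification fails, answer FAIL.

q(q(b, q(unit, zero)), tree(q(unit, zero), q(unit, zero)))

Decompose q/2: tree(a, k) = tree(a, k),  q(X2, N) = q(q(q(b, S), tree(S, X1)), q(L, L)).
Delete trivial equation tree(a, k) = tree(a, k).
Decompose q/2: X2 = q(q(b, S), tree(S, X1)),  N = q(L, L).
Bind X2 := q(q(b, S), tree(S, X1)); no other remaining equation mentions X2.
Bind N := q(L, L); substituting into the one remaining equation that mentions N gives: q(q(q(unit, zero), q(tree(q(L, L), L), zero)), tree(a, b)) = q(q(S, A), tree(a, b)).
Decompose q/2: q(q(unit, zero), q(tree(q(L, L), L), zero)) = q(S, A),  tree(a, b) = tree(a, b).
Decompose q/2: q(unit, zero) = S,  q(tree(q(L, L), L), zero) = A.
Bind S := q(unit, zero); substituting into the one remaining equation that mentions S gives: tree(q(unit, zero), tree(L, a)) = tree(X1, tree(a, a)). Substituting into the earlier binding gives X2 := q(q(b, q(unit, zero)), tree(q(unit, zero), X1)).
Bind A := q(tree(q(L, L), L), zero); no other remaining equation mentions A.
Delete trivial equation tree(a, b) = tree(a, b).
Decompose tree/2: q(unit, zero) = X1,  tree(L, a) = tree(a, a).
Bind X1 := q(unit, zero); no other remaining equation mentions X1. Substituting into the earlier binding gives X2 := q(q(b, q(unit, zero)), tree(q(unit, zero), q(unit, zero))).
Decompose tree/2: L = a,  a = a.
Bind L := a; no other remaining equation mentions L. Substituting into the earlier bindings gives N := q(a, a), A := q(tree(q(a, a), a), zero).
Delete trivial equation a = a.
MGU = { X2 := q(q(b, q(unit, zero)), tree(q(unit, zero), q(unit, zero))), N := q(a, a), S := q(unit, zero), A := q(tree(q(a, a), a), zero), X1 := q(unit, zero), L := a }, so X2 := q(q(b, q(unit, zero)), tree(q(unit, zero), q(unit, zero))).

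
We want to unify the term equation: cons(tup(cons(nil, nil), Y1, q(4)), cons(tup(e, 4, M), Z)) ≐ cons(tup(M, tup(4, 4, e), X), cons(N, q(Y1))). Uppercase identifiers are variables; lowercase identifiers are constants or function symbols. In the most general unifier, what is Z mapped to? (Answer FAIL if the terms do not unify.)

q(tup(4, 4, e))

Decompose cons/2: tup(cons(nil, nil), Y1, q(4)) ≐ tup(M, tup(4, 4, e), X),  cons(tup(e, 4, M), Z) ≐ cons(N, q(Y1)).
Decompose tup/3: cons(nil, nil) ≐ M,  Y1 ≐ tup(4, 4, e),  q(4) ≐ X.
Bind M := cons(nil, nil); substituting into the one remaining equation that mentions M gives: cons(tup(e, 4, cons(nil, nil)), Z) ≐ cons(N, q(Y1)).
Bind Y1 := tup(4, 4, e); substituting into the one remaining equation that mentions Y1 gives: cons(tup(e, 4, cons(nil, nil)), Z) ≐ cons(N, q(tup(4, 4, e))).
Bind X := q(4); no other remaining equation mentions X.
Decompose cons/2: tup(e, 4, cons(nil, nil)) ≐ N,  Z ≐ q(tup(4, 4, e)).
Bind N := tup(e, 4, cons(nil, nil)); no other remaining equation mentions N.
Bind Z := q(tup(4, 4, e)).
MGU = { M := cons(nil, nil), Y1 := tup(4, 4, e), X := q(4), N := tup(e, 4, cons(nil, nil)), Z := q(tup(4, 4, e)) }, so Z := q(tup(4, 4, e)).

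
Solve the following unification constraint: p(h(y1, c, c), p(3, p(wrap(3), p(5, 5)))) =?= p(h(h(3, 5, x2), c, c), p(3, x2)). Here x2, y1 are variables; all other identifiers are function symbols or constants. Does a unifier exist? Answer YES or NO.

Decompose p/2: h(y1, c, c) =?= h(h(3, 5, x2), c, c),  p(3, p(wrap(3), p(5, 5))) =?= p(3, x2).
Decompose h/3: y1 =?= h(3, 5, x2),  c =?= c,  c =?= c.
Bind y1 := h(3, 5, x2); no other remaining equation mentions y1.
Delete trivial equation c =?= c.
Delete trivial equation c =?= c.
Decompose p/2: 3 =?= 3,  p(wrap(3), p(5, 5)) =?= x2.
Delete trivial equation 3 =?= 3.
Bind x2 := p(wrap(3), p(5, 5)). Substituting into the earlier binding gives y1 := h(3, 5, p(wrap(3), p(5, 5))).
No equations remain and no clash or occurs-check failure arose, so a unifier exists.

YES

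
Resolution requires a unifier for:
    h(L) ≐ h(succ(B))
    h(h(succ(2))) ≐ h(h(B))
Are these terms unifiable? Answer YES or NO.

YES

Decompose h/1: L ≐ succ(B).
Bind L := succ(B); no other remaining equation mentions L.
Decompose h/1: h(succ(2)) ≐ h(B).
Decompose h/1: succ(2) ≐ B.
Bind B := succ(2). Substituting into the earlier binding gives L := succ(succ(2)).
No equations remain and no clash or occurs-check failure arose, so a unifier exists.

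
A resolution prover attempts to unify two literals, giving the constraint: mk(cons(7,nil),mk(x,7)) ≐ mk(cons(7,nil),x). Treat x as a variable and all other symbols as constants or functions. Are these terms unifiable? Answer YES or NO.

NO

Decompose mk/2: cons(7,nil) ≐ cons(7,nil),  mk(x,7) ≐ x.
Delete trivial equation cons(7,nil) ≐ cons(7,nil).
Occurs check fails: x occurs in mk(x,7); the equation x ≐ mk(x,7) has no finite solution.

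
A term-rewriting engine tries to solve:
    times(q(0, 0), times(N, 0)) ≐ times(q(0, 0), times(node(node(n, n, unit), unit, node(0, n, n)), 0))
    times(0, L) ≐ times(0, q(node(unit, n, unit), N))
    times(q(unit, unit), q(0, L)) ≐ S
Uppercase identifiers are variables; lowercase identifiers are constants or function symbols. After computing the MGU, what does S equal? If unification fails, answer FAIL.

Decompose times/2: q(0, 0) ≐ q(0, 0),  times(N, 0) ≐ times(node(node(n, n, unit), unit, node(0, n, n)), 0).
Delete trivial equation q(0, 0) ≐ q(0, 0).
Decompose times/2: N ≐ node(node(n, n, unit), unit, node(0, n, n)),  0 ≐ 0.
Bind N := node(node(n, n, unit), unit, node(0, n, n)); substituting into the one remaining equation that mentions N gives: times(0, L) ≐ times(0, q(node(unit, n, unit), node(node(n, n, unit), unit, node(0, n, n)))).
Delete trivial equation 0 ≐ 0.
Decompose times/2: 0 ≐ 0,  L ≐ q(node(unit, n, unit), node(node(n, n, unit), unit, node(0, n, n))).
Delete trivial equation 0 ≐ 0.
Bind L := q(node(unit, n, unit), node(node(n, n, unit), unit, node(0, n, n))); substituting into the remaining equation gives: times(q(unit, unit), q(0, q(node(unit, n, unit), node(node(n, n, unit), unit, node(0, n, n))))) ≐ S.
Bind S := times(q(unit, unit), q(0, q(node(unit, n, unit), node(node(n, n, unit), unit, node(0, n, n))))).
MGU = { N := node(node(n, n, unit), unit, node(0, n, n)), L := q(node(unit, n, unit), node(node(n, n, unit), unit, node(0, n, n))), S := times(q(unit, unit), q(0, q(node(unit, n, unit), node(node(n, n, unit), unit, node(0, n, n))))) }, so S := times(q(unit, unit), q(0, q(node(unit, n, unit), node(node(n, n, unit), unit, node(0, n, n))))).

times(q(unit, unit), q(0, q(node(unit, n, unit), node(node(n, n, unit), unit, node(0, n, n)))))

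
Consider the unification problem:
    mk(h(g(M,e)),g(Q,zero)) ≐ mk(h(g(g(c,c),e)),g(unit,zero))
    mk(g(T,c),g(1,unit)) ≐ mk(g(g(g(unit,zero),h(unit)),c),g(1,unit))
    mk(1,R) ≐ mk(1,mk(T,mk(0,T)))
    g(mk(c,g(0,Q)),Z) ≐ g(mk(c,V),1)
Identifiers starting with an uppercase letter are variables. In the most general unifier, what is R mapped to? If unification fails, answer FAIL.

Decompose mk/2: h(g(M,e)) ≐ h(g(g(c,c),e)),  g(Q,zero) ≐ g(unit,zero).
Decompose h/1: g(M,e) ≐ g(g(c,c),e).
Decompose g/2: M ≐ g(c,c),  e ≐ e.
Bind M := g(c,c); no other remaining equation mentions M.
Delete trivial equation e ≐ e.
Decompose g/2: Q ≐ unit,  zero ≐ zero.
Bind Q := unit; substituting into the one remaining equation that mentions Q gives: g(mk(c,g(0,unit)),Z) ≐ g(mk(c,V),1).
Delete trivial equation zero ≐ zero.
Decompose mk/2: g(T,c) ≐ g(g(g(unit,zero),h(unit)),c),  g(1,unit) ≐ g(1,unit).
Decompose g/2: T ≐ g(g(unit,zero),h(unit)),  c ≐ c.
Bind T := g(g(unit,zero),h(unit)); substituting into the one remaining equation that mentions T gives: mk(1,R) ≐ mk(1,mk(g(g(unit,zero),h(unit)),mk(0,g(g(unit,zero),h(unit))))).
Delete trivial equation c ≐ c.
Delete trivial equation g(1,unit) ≐ g(1,unit).
Decompose mk/2: 1 ≐ 1,  R ≐ mk(g(g(unit,zero),h(unit)),mk(0,g(g(unit,zero),h(unit)))).
Delete trivial equation 1 ≐ 1.
Bind R := mk(g(g(unit,zero),h(unit)),mk(0,g(g(unit,zero),h(unit)))); no other remaining equation mentions R.
Decompose g/2: mk(c,g(0,unit)) ≐ mk(c,V),  Z ≐ 1.
Decompose mk/2: c ≐ c,  g(0,unit) ≐ V.
Delete trivial equation c ≐ c.
Bind V := g(0,unit); no other remaining equation mentions V.
Bind Z := 1.
MGU = { M -> g(c,c), Q -> unit, T -> g(g(unit,zero),h(unit)), R -> mk(g(g(unit,zero),h(unit)),mk(0,g(g(unit,zero),h(unit)))), V -> g(0,unit), Z -> 1 }, so R -> mk(g(g(unit,zero),h(unit)),mk(0,g(g(unit,zero),h(unit)))).

mk(g(g(unit,zero),h(unit)),mk(0,g(g(unit,zero),h(unit))))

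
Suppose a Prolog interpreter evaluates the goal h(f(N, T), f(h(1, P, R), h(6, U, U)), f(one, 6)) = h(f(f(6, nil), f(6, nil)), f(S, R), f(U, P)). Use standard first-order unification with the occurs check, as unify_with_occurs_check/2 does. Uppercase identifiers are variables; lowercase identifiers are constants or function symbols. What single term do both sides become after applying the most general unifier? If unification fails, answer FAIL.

Decompose h/3: f(N, T) = f(f(6, nil), f(6, nil)),  f(h(1, P, R), h(6, U, U)) = f(S, R),  f(one, 6) = f(U, P).
Decompose f/2: N = f(6, nil),  T = f(6, nil).
Bind N := f(6, nil); no other remaining equation mentions N.
Bind T := f(6, nil); no other remaining equation mentions T.
Decompose f/2: h(1, P, R) = S,  h(6, U, U) = R.
Bind S := h(1, P, R); no other remaining equation mentions S.
Bind R := h(6, U, U); no other remaining equation mentions R. Substituting into the earlier binding gives S := h(1, P, h(6, U, U)).
Decompose f/2: one = U,  6 = P.
Bind U := one; no other remaining equation mentions U. Substituting into the earlier bindings gives S := h(1, P, h(6, one, one)), R := h(6, one, one).
Bind P := 6. Substituting into the earlier binding gives S := h(1, 6, h(6, one, one)).
Applying the MGU to either side gives h(f(f(6, nil), f(6, nil)), f(h(1, 6, h(6, one, one)), h(6, one, one)), f(one, 6)).

h(f(f(6, nil), f(6, nil)), f(h(1, 6, h(6, one, one)), h(6, one, one)), f(one, 6))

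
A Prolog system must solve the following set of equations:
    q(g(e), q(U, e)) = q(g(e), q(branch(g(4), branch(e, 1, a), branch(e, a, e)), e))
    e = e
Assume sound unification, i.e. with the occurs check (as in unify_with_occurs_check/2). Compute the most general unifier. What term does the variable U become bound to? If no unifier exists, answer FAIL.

branch(g(4), branch(e, 1, a), branch(e, a, e))

Decompose q/2: g(e) = g(e),  q(U, e) = q(branch(g(4), branch(e, 1, a), branch(e, a, e)), e).
Delete trivial equation g(e) = g(e).
Decompose q/2: U = branch(g(4), branch(e, 1, a), branch(e, a, e)),  e = e.
Bind U := branch(g(4), branch(e, 1, a), branch(e, a, e)); no other remaining equation mentions U.
Delete trivial equation e = e.
Delete trivial equation e = e.
MGU = { U -> branch(g(4), branch(e, 1, a), branch(e, a, e)) }, so U -> branch(g(4), branch(e, 1, a), branch(e, a, e)).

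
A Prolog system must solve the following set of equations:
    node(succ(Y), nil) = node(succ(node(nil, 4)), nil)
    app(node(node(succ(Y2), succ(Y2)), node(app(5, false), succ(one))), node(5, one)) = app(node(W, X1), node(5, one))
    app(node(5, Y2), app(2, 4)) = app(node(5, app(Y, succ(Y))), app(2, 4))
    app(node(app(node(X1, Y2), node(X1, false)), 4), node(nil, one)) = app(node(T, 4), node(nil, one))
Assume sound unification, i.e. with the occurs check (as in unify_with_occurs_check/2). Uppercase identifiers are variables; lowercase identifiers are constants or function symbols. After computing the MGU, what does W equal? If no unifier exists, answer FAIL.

node(succ(app(node(nil, 4), succ(node(nil, 4)))), succ(app(node(nil, 4), succ(node(nil, 4)))))

Decompose node/2: succ(Y) = succ(node(nil, 4)),  nil = nil.
Decompose succ/1: Y = node(nil, 4).
Bind Y := node(nil, 4); substituting into the one remaining equation that mentions Y gives: app(node(5, Y2), app(2, 4)) = app(node(5, app(node(nil, 4), succ(node(nil, 4)))), app(2, 4)).
Delete trivial equation nil = nil.
Decompose app/2: node(node(succ(Y2), succ(Y2)), node(app(5, false), succ(one))) = node(W, X1),  node(5, one) = node(5, one).
Decompose node/2: node(succ(Y2), succ(Y2)) = W,  node(app(5, false), succ(one)) = X1.
Bind W := node(succ(Y2), succ(Y2)); no other remaining equation mentions W.
Bind X1 := node(app(5, false), succ(one)); substituting into the one remaining equation that mentions X1 gives: app(node(app(node(node(app(5, false), succ(one)), Y2), node(node(app(5, false), succ(one)), false)), 4), node(nil, one)) = app(node(T, 4), node(nil, one)).
Delete trivial equation node(5, one) = node(5, one).
Decompose app/2: node(5, Y2) = node(5, app(node(nil, 4), succ(node(nil, 4)))),  app(2, 4) = app(2, 4).
Decompose node/2: 5 = 5,  Y2 = app(node(nil, 4), succ(node(nil, 4))).
Delete trivial equation 5 = 5.
Bind Y2 := app(node(nil, 4), succ(node(nil, 4))); substituting into the one remaining equation that mentions Y2 gives: app(node(app(node(node(app(5, false), succ(one)), app(node(nil, 4), succ(node(nil, 4)))), node(node(app(5, false), succ(one)), false)), 4), node(nil, one)) = app(node(T, 4), node(nil, one)). Substituting into the earlier binding gives W := node(succ(app(node(nil, 4), succ(node(nil, 4)))), succ(app(node(nil, 4), succ(node(nil, 4))))).
Delete trivial equation app(2, 4) = app(2, 4).
Decompose app/2: node(app(node(node(app(5, false), succ(one)), app(node(nil, 4), succ(node(nil, 4)))), node(node(app(5, false), succ(one)), false)), 4) = node(T, 4),  node(nil, one) = node(nil, one).
Decompose node/2: app(node(node(app(5, false), succ(one)), app(node(nil, 4), succ(node(nil, 4)))), node(node(app(5, false), succ(one)), false)) = T,  4 = 4.
Bind T := app(node(node(app(5, false), succ(one)), app(node(nil, 4), succ(node(nil, 4)))), node(node(app(5, false), succ(one)), false)); no other remaining equation mentions T.
Delete trivial equation 4 = 4.
Delete trivial equation node(nil, one) = node(nil, one).
MGU = { Y -> node(nil, 4), W -> node(succ(app(node(nil, 4), succ(node(nil, 4)))), succ(app(node(nil, 4), succ(node(nil, 4))))), X1 -> node(app(5, false), succ(one)), Y2 -> app(node(nil, 4), succ(node(nil, 4))), T -> app(node(node(app(5, false), succ(one)), app(node(nil, 4), succ(node(nil, 4)))), node(node(app(5, false), succ(one)), false)) }, so W -> node(succ(app(node(nil, 4), succ(node(nil, 4)))), succ(app(node(nil, 4), succ(node(nil, 4))))).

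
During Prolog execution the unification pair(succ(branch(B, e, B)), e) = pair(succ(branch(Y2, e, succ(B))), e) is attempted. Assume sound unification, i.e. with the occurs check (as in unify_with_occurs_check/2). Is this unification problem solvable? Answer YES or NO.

NO

Decompose pair/2: succ(branch(B, e, B)) = succ(branch(Y2, e, succ(B))),  e = e.
Decompose succ/1: branch(B, e, B) = branch(Y2, e, succ(B)).
Decompose branch/3: B = Y2,  e = e,  B = succ(B).
Bind B := Y2; substituting into the one remaining equation that mentions B gives: Y2 = succ(Y2).
Delete trivial equation e = e.
Occurs check fails: Y2 occurs in succ(Y2); the equation Y2 = succ(Y2) has no finite solution.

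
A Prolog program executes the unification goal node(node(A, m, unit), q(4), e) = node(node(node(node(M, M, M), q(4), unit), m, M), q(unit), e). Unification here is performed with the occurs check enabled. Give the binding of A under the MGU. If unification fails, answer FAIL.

Decompose node/3: node(A, m, unit) = node(node(node(M, M, M), q(4), unit), m, M),  q(4) = q(unit),  e = e.
Decompose node/3: A = node(node(M, M, M), q(4), unit),  m = m,  unit = M.
Bind A := node(node(M, M, M), q(4), unit); no other remaining equation mentions A.
Delete trivial equation m = m.
Bind M := unit; no other remaining equation mentions M. Substituting into the earlier binding gives A := node(node(unit, unit, unit), q(4), unit).
Decompose q/1: 4 = unit.
Clash: constants 4 and unit differ; no unifier exists.

FAIL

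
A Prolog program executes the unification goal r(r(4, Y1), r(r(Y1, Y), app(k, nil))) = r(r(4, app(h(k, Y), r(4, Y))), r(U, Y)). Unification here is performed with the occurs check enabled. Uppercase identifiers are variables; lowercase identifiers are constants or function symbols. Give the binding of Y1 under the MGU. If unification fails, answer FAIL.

app(h(k, app(k, nil)), r(4, app(k, nil)))

Decompose r/2: r(4, Y1) = r(4, app(h(k, Y), r(4, Y))),  r(r(Y1, Y), app(k, nil)) = r(U, Y).
Decompose r/2: 4 = 4,  Y1 = app(h(k, Y), r(4, Y)).
Delete trivial equation 4 = 4.
Bind Y1 := app(h(k, Y), r(4, Y)); substituting into the remaining equation gives: r(r(app(h(k, Y), r(4, Y)), Y), app(k, nil)) = r(U, Y).
Decompose r/2: r(app(h(k, Y), r(4, Y)), Y) = U,  app(k, nil) = Y.
Bind U := r(app(h(k, Y), r(4, Y)), Y); no other remaining equation mentions U.
Bind Y := app(k, nil). Substituting into the earlier bindings gives Y1 := app(h(k, app(k, nil)), r(4, app(k, nil))), U := r(app(h(k, app(k, nil)), r(4, app(k, nil))), app(k, nil)).
MGU = { Y1 = app(h(k, app(k, nil)), r(4, app(k, nil))), U = r(app(h(k, app(k, nil)), r(4, app(k, nil))), app(k, nil)), Y = app(k, nil) }, so Y1 = app(h(k, app(k, nil)), r(4, app(k, nil))).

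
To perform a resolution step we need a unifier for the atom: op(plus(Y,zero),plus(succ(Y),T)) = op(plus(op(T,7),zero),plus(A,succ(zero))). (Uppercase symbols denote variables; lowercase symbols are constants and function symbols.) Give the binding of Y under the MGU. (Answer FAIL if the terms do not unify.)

Decompose op/2: plus(Y,zero) = plus(op(T,7),zero),  plus(succ(Y),T) = plus(A,succ(zero)).
Decompose plus/2: Y = op(T,7),  zero = zero.
Bind Y := op(T,7); substituting into the one remaining equation that mentions Y gives: plus(succ(op(T,7)),T) = plus(A,succ(zero)).
Delete trivial equation zero = zero.
Decompose plus/2: succ(op(T,7)) = A,  T = succ(zero).
Bind A := succ(op(T,7)); no other remaining equation mentions A.
Bind T := succ(zero). Substituting into the earlier bindings gives Y := op(succ(zero),7), A := succ(op(succ(zero),7)).
MGU = { Y := op(succ(zero),7), A := succ(op(succ(zero),7)), T := succ(zero) }, so Y := op(succ(zero),7).

op(succ(zero),7)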